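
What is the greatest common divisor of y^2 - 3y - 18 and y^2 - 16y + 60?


Factor each:
  y^2 - 3y - 18 = (y - 6)(y + 3)
  y^2 - 16y + 60 = (y - 6)(y - 10)
Common monic factor: y - 6


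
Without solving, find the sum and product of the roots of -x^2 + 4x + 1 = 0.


For ax^2+bx+c=0: sum = -b/a, product = c/a.
a=-1, b=4, c=1
Sum = -(4)/-1 = 4
Product = (1)/-1 = -1


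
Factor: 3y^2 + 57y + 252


Roots satisfy r1 + r2 = -b/a = -19 and r1*r2 = c/a = 84.
So r1 = -12, r2 = -7.
3y^2 + 57y + 252 = 3(y - r1)(y - r2) = 3(y + 12)(y + 7)


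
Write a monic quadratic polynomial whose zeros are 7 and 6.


p(u) = (u - 7)(u - 6)
Expand: u^2 - 13u + 42


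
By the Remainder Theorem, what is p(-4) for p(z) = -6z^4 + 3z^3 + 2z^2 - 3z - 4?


By the Remainder Theorem, the remainder equals p(-4):
  -6*(-4)^4 = -1536
  3*(-4)^3 = -192
  2*(-4)^2 = 32
  -3*(-4)^1 = 12
  constant: -4
Sum: -1536 - 192 + 32 + 12 - 4 = -1688


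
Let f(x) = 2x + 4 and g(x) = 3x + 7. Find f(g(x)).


Substitute g(x) into f:
f(g(x)) = 2*(3x + 7) + 4
Expand and combine: 6x + 18


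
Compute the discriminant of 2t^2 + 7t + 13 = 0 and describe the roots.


D = b^2 - 4ac = (7)^2 - 4(2)(13) = 49 - 104 = -55
Since D < 0: two complex conjugate roots (no real roots)


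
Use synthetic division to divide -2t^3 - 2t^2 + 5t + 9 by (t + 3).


Synthetic division with c = -3. Coefficients: -2, -2, 5, 9
Bring down -2.
  -2 * -3 = 6; 6 - 2 = 4
  4 * -3 = -12; -12 + 5 = -7
  -7 * -3 = 21; 21 + 9 = 30
Quotient: -2t^2 + 4t - 7, Remainder: 30


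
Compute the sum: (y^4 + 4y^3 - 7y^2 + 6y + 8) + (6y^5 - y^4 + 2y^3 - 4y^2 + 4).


Align terms by degree and add:
  y^4 + 4y^3 - 7y^2 + 6y + 8
+ 6y^5 - y^4 + 2y^3 - 4y^2 + 4
= 6y^5 + 6y^3 - 11y^2 + 6y + 12


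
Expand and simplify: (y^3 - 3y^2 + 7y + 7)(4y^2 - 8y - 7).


Distribute each term of the first polynomial:
  (y^3)(4y^2 - 8y - 7) = 4y^5 - 8y^4 - 7y^3
  (-3y^2)(4y^2 - 8y - 7) = -12y^4 + 24y^3 + 21y^2
  (7y)(4y^2 - 8y - 7) = 28y^3 - 56y^2 - 49y
  (7)(4y^2 - 8y - 7) = 28y^2 - 56y - 49
Sum: 4y^5 - 20y^4 + 45y^3 - 7y^2 - 105y - 49


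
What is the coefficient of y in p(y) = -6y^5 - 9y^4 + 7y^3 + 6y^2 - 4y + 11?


Read off the coefficient of y: -4


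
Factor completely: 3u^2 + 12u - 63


Roots satisfy r1 + r2 = -b/a = -4 and r1*r2 = c/a = -21.
So r1 = 3, r2 = -7.
3u^2 + 12u - 63 = 3(u - r1)(u - r2) = 3(u - 3)(u + 7)


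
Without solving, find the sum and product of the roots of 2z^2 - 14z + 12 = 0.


For az^2+bz+c=0: sum = -b/a, product = c/a.
a=2, b=-14, c=12
Sum = -(-14)/2 = 7
Product = (12)/2 = 6


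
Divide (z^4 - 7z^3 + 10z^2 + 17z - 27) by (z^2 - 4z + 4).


(z^4 - 7z^3 + 10z^2 + 17z - 27) / (z^2 - 4z + 4)
Step 1: z^2 * (z^2 - 4z + 4) = z^4 - 4z^3 + 4z^2; subtract.
Step 2: -3z * (z^2 - 4z + 4) = -3z^3 + 12z^2 - 12z; subtract.
Step 3: -6 * (z^2 - 4z + 4) = -6z^2 + 24z - 24; subtract.
Quotient: z^2 - 3z - 6, Remainder: 5z - 3


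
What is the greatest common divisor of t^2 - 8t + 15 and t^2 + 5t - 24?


Factor each:
  t^2 - 8t + 15 = (t - 3)(t - 5)
  t^2 + 5t - 24 = (t - 3)(t + 8)
Common monic factor: t - 3


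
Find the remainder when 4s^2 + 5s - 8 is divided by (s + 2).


By the Remainder Theorem, the remainder equals p(-2):
  4*(-2)^2 = 16
  5*(-2)^1 = -10
  constant: -8
Sum: 16 - 10 - 8 = -2


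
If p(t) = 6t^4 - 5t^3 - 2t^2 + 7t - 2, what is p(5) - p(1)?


p(5) = 3108
p(1) = 4
p(5) - p(1) = 3108 - 4 = 3104


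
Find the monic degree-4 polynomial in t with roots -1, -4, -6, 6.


p(t) = (t + 1)(t + 4)(t + 6)(t - 6)
Expand: t^4 + 5t^3 - 32t^2 - 180t - 144


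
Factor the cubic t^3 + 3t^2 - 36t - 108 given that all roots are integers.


Try integer roots (divisors of -108). t=6: p(6)=0.
Divide out (t - 6): quotient is t^2 + 9t + 18.
Factor the quadratic: (t + 6)(t + 3)
Result: (t - 6)(t + 6)(t + 3)


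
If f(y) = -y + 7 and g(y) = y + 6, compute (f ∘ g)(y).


Substitute g(y) into f:
f(g(y)) = -1*(y + 6) + 7
Expand and combine: -y + 1


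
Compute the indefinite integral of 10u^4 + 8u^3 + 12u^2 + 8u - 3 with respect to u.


Reverse power rule on each term:
  ∫ 10u^4 du = 2u^5
  ∫ 8u^3 du = 2u^4
  ∫ 12u^2 du = 4u^3
  ∫ 8u du = 4u^2
  ∫ -3 du = -3u
F(u) = 2u^5 + 2u^4 + 4u^3 + 4u^2 - 3u + C


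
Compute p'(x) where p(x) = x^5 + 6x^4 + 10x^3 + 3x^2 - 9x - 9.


Apply the power rule term by term:
  d/dx(x^5) = 5x^4
  d/dx(6x^4) = 24x^3
  d/dx(10x^3) = 30x^2
  d/dx(3x^2) = 6x
  d/dx(-9x) = -9
  d/dx(-9) = 0
p'(x) = 5x^4 + 24x^3 + 30x^2 + 6x - 9


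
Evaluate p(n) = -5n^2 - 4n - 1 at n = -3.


Using direct substitution:
  -5 * (-3)^2 = -45
  -4 * (-3)^1 = 12
  constant: -1
Sum = -45 + 12 - 1 = -34


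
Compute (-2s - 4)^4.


Expand (-2s - 4)^4 by repeated multiplication:
  (-2s - 4)^2 = 4s^2 + 16s + 16
  (-2s - 4)^3 = -8s^3 - 48s^2 - 96s - 64
= 16s^4 + 128s^3 + 384s^2 + 512s + 256


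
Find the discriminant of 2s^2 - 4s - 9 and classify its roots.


D = b^2 - 4ac = (-4)^2 - 4(2)(-9) = 16 + 72 = 88
Since D > 0: two distinct irrational roots


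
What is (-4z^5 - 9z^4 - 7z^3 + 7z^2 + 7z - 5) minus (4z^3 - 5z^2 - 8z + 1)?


Distribute the minus sign:
  (-4z^5 - 9z^4 - 7z^3 + 7z^2 + 7z - 5)
- (4z^3 - 5z^2 - 8z + 1)
Negate second polynomial: -4z^3 + 5z^2 + 8z - 1
Add: -4z^5 - 9z^4 - 11z^3 + 12z^2 + 15z - 6


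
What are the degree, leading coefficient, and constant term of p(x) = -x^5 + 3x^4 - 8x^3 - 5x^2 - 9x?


Highest power of x is 5, with coefficient -1. Constant term is 0.
Degree = 5, leading coefficient = -1, constant term = 0


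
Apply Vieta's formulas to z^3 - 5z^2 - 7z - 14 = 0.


Monic cubic z^3+bz^2+cz+d=0: sum=-b, pairwise sum=c, product=-d.
b=-5, c=-7, d=-14
r1+r2+r3 = 5
r1r2+r1r3+r2r3 = -7
r1r2r3 = 14


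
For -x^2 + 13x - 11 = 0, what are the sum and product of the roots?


For ax^2+bx+c=0: sum = -b/a, product = c/a.
a=-1, b=13, c=-11
Sum = -(13)/-1 = 13
Product = (-11)/-1 = 11


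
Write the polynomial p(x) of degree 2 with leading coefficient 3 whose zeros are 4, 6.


p(x) = 3(x - 4)(x - 6)
Expand: 3x^2 - 30x + 72


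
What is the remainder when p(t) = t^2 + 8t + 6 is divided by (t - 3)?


By the Remainder Theorem, the remainder equals p(3):
  1*(3)^2 = 9
  8*(3)^1 = 24
  constant: 6
Sum: 9 + 24 + 6 = 39


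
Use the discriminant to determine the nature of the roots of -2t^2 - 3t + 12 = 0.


D = b^2 - 4ac = (-3)^2 - 4(-2)(12) = 9 + 96 = 105
Since D > 0: two distinct irrational roots


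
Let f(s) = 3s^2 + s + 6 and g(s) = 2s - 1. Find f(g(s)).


Substitute g(s) into f:
f(g(s)) = 3*(2s - 1)^2 + 1*(2s - 1) + 6
(2s - 1)^2 = 4s^2 - 4s + 1
Expand and combine: 12s^2 - 10s + 8


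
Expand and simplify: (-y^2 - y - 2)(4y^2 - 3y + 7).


Distribute each term of the first polynomial:
  (-y^2)(4y^2 - 3y + 7) = -4y^4 + 3y^3 - 7y^2
  (-y)(4y^2 - 3y + 7) = -4y^3 + 3y^2 - 7y
  (-2)(4y^2 - 3y + 7) = -8y^2 + 6y - 14
Sum: -4y^4 - y^3 - 12y^2 - y - 14


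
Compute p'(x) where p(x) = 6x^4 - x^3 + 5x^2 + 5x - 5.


Apply the power rule term by term:
  d/dx(6x^4) = 24x^3
  d/dx(-x^3) = -3x^2
  d/dx(5x^2) = 10x
  d/dx(5x) = 5
  d/dx(-5) = 0
p'(x) = 24x^3 - 3x^2 + 10x + 5


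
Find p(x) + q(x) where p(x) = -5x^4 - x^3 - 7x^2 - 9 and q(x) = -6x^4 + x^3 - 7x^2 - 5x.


Align terms by degree and add:
  -5x^4 - x^3 - 7x^2 - 9
  -6x^4 + x^3 - 7x^2 - 5x
= -11x^4 - 14x^2 - 5x - 9


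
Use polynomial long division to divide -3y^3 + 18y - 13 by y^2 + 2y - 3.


(-3y^3 + 18y - 13) / (y^2 + 2y - 3)
Step 1: -3y * (y^2 + 2y - 3) = -3y^3 - 6y^2 + 9y; subtract.
Step 2: 6 * (y^2 + 2y - 3) = 6y^2 + 12y - 18; subtract.
Quotient: -3y + 6, Remainder: -3y + 5


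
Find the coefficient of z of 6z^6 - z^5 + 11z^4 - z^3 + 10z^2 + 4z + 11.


Read off the coefficient of z: 4


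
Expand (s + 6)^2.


Expand (s + 6)^2 by repeated multiplication:
= s^2 + 12s + 36


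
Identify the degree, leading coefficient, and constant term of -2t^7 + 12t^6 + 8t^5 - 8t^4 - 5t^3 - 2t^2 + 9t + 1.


Highest power of t is 7, with coefficient -2. Constant term is 1.
Degree = 7, leading coefficient = -2, constant term = 1


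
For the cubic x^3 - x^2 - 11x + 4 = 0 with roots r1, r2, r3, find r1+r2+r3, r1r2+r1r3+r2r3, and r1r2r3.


Monic cubic x^3+bx^2+cx+d=0: sum=-b, pairwise sum=c, product=-d.
b=-1, c=-11, d=4
r1+r2+r3 = 1
r1r2+r1r3+r2r3 = -11
r1r2r3 = -4


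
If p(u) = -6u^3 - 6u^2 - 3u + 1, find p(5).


Using direct substitution:
  -6 * (5)^3 = -750
  -6 * (5)^2 = -150
  -3 * (5)^1 = -15
  constant: 1
Sum = -750 - 150 - 15 + 1 = -914


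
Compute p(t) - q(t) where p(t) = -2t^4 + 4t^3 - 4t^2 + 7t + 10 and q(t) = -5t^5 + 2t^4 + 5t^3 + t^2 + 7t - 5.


Distribute the minus sign:
  (-2t^4 + 4t^3 - 4t^2 + 7t + 10)
- (-5t^5 + 2t^4 + 5t^3 + t^2 + 7t - 5)
Negate second polynomial: 5t^5 - 2t^4 - 5t^3 - t^2 - 7t + 5
Add: 5t^5 - 4t^4 - t^3 - 5t^2 + 15


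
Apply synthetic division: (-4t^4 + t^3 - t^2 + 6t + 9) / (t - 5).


Synthetic division with c = 5. Coefficients: -4, 1, -1, 6, 9
Bring down -4.
  -4 * 5 = -20; -20 + 1 = -19
  -19 * 5 = -95; -95 - 1 = -96
  -96 * 5 = -480; -480 + 6 = -474
  -474 * 5 = -2370; -2370 + 9 = -2361
Quotient: -4t^3 - 19t^2 - 96t - 474, Remainder: -2361


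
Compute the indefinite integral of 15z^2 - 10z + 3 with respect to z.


Reverse power rule on each term:
  ∫ 15z^2 dz = 5z^3
  ∫ -10z dz = -5z^2
  ∫ 3 dz = 3z
F(z) = 5z^3 - 5z^2 + 3z + C


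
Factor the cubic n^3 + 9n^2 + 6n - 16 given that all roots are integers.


Try integer roots (divisors of -16). n=-2: p(-2)=0.
Divide out (n + 2): quotient is n^2 + 7n - 8.
Factor the quadratic: (n + 8)(n - 1)
Result: (n + 2)(n + 8)(n - 1)


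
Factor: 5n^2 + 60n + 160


Roots satisfy r1 + r2 = -b/a = -12 and r1*r2 = c/a = 32.
So r1 = -8, r2 = -4.
5n^2 + 60n + 160 = 5(n - r1)(n - r2) = 5(n + 8)(n + 4)


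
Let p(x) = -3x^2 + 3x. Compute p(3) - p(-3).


p(3) = -18
p(-3) = -36
p(3) - p(-3) = -18 + 36 = 18


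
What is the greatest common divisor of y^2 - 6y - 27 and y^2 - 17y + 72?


Factor each:
  y^2 - 6y - 27 = (y - 9)(y + 3)
  y^2 - 17y + 72 = (y - 9)(y - 8)
Common monic factor: y - 9


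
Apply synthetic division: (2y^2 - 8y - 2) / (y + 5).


Synthetic division with c = -5. Coefficients: 2, -8, -2
Bring down 2.
  2 * -5 = -10; -10 - 8 = -18
  -18 * -5 = 90; 90 - 2 = 88
Quotient: 2y - 18, Remainder: 88


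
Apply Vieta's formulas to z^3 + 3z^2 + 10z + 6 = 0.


Monic cubic z^3+bz^2+cz+d=0: sum=-b, pairwise sum=c, product=-d.
b=3, c=10, d=6
r1+r2+r3 = -3
r1r2+r1r3+r2r3 = 10
r1r2r3 = -6


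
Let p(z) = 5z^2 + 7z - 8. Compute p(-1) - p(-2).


p(-1) = -10
p(-2) = -2
p(-1) - p(-2) = -10 + 2 = -8


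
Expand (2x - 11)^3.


Expand (2x - 11)^3 by repeated multiplication:
  (2x - 11)^2 = 4x^2 - 44x + 121
= 8x^3 - 132x^2 + 726x - 1331


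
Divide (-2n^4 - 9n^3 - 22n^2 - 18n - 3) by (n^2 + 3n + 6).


(-2n^4 - 9n^3 - 22n^2 - 18n - 3) / (n^2 + 3n + 6)
Step 1: -2n^2 * (n^2 + 3n + 6) = -2n^4 - 6n^3 - 12n^2; subtract.
Step 2: -3n * (n^2 + 3n + 6) = -3n^3 - 9n^2 - 18n; subtract.
Step 3: -1 * (n^2 + 3n + 6) = -n^2 - 3n - 6; subtract.
Quotient: -2n^2 - 3n - 1, Remainder: 3n + 3


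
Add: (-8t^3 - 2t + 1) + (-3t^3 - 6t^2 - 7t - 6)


Align terms by degree and add:
  -8t^3 - 2t + 1
  -3t^3 - 6t^2 - 7t - 6
= -11t^3 - 6t^2 - 9t - 5


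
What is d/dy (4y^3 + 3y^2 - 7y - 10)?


Apply the power rule term by term:
  d/dy(4y^3) = 12y^2
  d/dy(3y^2) = 6y
  d/dy(-7y) = -7
  d/dy(-10) = 0
p'(y) = 12y^2 + 6y - 7


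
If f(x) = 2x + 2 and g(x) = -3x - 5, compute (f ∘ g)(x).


Substitute g(x) into f:
f(g(x)) = 2*(-3x - 5) + 2
Expand and combine: -6x - 8


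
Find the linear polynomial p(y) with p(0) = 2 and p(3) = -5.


p(y) = my + b. Using p(0)=2, p(3)=-5:
m = (2 + 5)/(0 - 3) = 7/-3 = -7/3
b = 2 - m*(0) = 2 = 2
p(y) = -(7/3)y + 2


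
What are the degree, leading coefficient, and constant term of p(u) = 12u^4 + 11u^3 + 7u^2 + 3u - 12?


Highest power of u is 4, with coefficient 12. Constant term is -12.
Degree = 4, leading coefficient = 12, constant term = -12


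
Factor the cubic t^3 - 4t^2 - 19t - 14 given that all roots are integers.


Try integer roots (divisors of -14). t=7: p(7)=0.
Divide out (t - 7): quotient is t^2 + 3t + 2.
Factor the quadratic: (t + 2)(t + 1)
Result: (t - 7)(t + 2)(t + 1)


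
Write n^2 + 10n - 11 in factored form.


Roots satisfy r1 + r2 = -b/a = -10 and r1*r2 = c/a = -11.
So r1 = 1, r2 = -11.
n^2 + 10n - 11 = (n - r1)(n - r2) = (n - 1)(n + 11)


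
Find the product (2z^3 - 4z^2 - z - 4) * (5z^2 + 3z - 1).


Distribute each term of the first polynomial:
  (2z^3)(5z^2 + 3z - 1) = 10z^5 + 6z^4 - 2z^3
  (-4z^2)(5z^2 + 3z - 1) = -20z^4 - 12z^3 + 4z^2
  (-z)(5z^2 + 3z - 1) = -5z^3 - 3z^2 + z
  (-4)(5z^2 + 3z - 1) = -20z^2 - 12z + 4
Sum: 10z^5 - 14z^4 - 19z^3 - 19z^2 - 11z + 4


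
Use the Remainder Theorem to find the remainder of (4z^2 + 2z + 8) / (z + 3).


By the Remainder Theorem, the remainder equals p(-3):
  4*(-3)^2 = 36
  2*(-3)^1 = -6
  constant: 8
Sum: 36 - 6 + 8 = 38


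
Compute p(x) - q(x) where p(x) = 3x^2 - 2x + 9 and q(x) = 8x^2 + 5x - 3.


Distribute the minus sign:
  (3x^2 - 2x + 9)
- (8x^2 + 5x - 3)
Negate second polynomial: -8x^2 - 5x + 3
Add: -5x^2 - 7x + 12


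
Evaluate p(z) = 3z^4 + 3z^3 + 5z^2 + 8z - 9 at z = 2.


Using direct substitution:
  3 * (2)^4 = 48
  3 * (2)^3 = 24
  5 * (2)^2 = 20
  8 * (2)^1 = 16
  constant: -9
Sum = 48 + 24 + 20 + 16 - 9 = 99


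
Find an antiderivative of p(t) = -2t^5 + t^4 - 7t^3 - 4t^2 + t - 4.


Reverse power rule on each term:
  ∫ -2t^5 dt = -(1/3)t^6
  ∫ t^4 dt = (1/5)t^5
  ∫ -7t^3 dt = -(7/4)t^4
  ∫ -4t^2 dt = -(4/3)t^3
  ∫ t dt = (1/2)t^2
  ∫ -4 dt = -4t
F(t) = -(1/3)t^6 + (1/5)t^5 - (7/4)t^4 - (4/3)t^3 + (1/2)t^2 - 4t + C


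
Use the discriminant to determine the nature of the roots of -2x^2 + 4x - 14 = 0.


D = b^2 - 4ac = (4)^2 - 4(-2)(-14) = 16 - 112 = -96
Since D < 0: two complex conjugate roots (no real roots)


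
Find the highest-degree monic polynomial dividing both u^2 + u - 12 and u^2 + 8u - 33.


Factor each:
  u^2 + u - 12 = (u - 3)(u + 4)
  u^2 + 8u - 33 = (u - 3)(u + 11)
Common monic factor: u - 3


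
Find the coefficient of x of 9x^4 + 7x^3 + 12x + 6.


Read off the coefficient of x: 12


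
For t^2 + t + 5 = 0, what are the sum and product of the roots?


For at^2+bt+c=0: sum = -b/a, product = c/a.
a=1, b=1, c=5
Sum = -(1)/1 = -1
Product = (5)/1 = 5


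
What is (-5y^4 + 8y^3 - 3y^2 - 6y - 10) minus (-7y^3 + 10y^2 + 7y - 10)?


Distribute the minus sign:
  (-5y^4 + 8y^3 - 3y^2 - 6y - 10)
- (-7y^3 + 10y^2 + 7y - 10)
Negate second polynomial: 7y^3 - 10y^2 - 7y + 10
Add: -5y^4 + 15y^3 - 13y^2 - 13y


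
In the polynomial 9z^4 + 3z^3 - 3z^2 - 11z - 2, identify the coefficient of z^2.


Read off the coefficient of z^2: -3


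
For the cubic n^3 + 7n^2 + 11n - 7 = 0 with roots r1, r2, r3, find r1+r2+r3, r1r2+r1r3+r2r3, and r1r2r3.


Monic cubic n^3+bn^2+cn+d=0: sum=-b, pairwise sum=c, product=-d.
b=7, c=11, d=-7
r1+r2+r3 = -7
r1r2+r1r3+r2r3 = 11
r1r2r3 = 7


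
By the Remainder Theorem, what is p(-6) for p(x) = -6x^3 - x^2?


By the Remainder Theorem, the remainder equals p(-6):
  -6*(-6)^3 = 1296
  -1*(-6)^2 = -36
  0*(-6)^1 = 0
  constant: 0
Sum: 1296 - 36 + 0 + 0 = 1260


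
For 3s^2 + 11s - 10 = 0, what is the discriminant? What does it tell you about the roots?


D = b^2 - 4ac = (11)^2 - 4(3)(-10) = 121 + 120 = 241
Since D > 0: two distinct irrational roots


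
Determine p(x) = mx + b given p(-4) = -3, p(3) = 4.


p(x) = mx + b. Using p(-4)=-3, p(3)=4:
m = (-3 - 4)/(-4 - 3) = -7/-7 = 1
b = -3 - m*(-4) = -3 + 4 = 1
p(x) = x + 1


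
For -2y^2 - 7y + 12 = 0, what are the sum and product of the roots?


For ay^2+by+c=0: sum = -b/a, product = c/a.
a=-2, b=-7, c=12
Sum = -(-7)/-2 = -7/2
Product = (12)/-2 = -6


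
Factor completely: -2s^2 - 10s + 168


Roots satisfy r1 + r2 = -b/a = -5 and r1*r2 = c/a = -84.
So r1 = -12, r2 = 7.
-2s^2 - 10s + 168 = -2(s - r1)(s - r2) = -2(s + 12)(s - 7)


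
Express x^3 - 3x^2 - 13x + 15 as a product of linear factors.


Try integer roots (divisors of 15). x=5: p(5)=0.
Divide out (x - 5): quotient is x^2 + 2x - 3.
Factor the quadratic: (x + 3)(x - 1)
Result: (x - 5)(x + 3)(x - 1)


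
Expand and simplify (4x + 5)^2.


Expand (4x + 5)^2 by repeated multiplication:
= 16x^2 + 40x + 25


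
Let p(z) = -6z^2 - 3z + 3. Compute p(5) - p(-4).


p(5) = -162
p(-4) = -81
p(5) - p(-4) = -162 + 81 = -81


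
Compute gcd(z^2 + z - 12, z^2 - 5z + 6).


Factor each:
  z^2 + z - 12 = (z - 3)(z + 4)
  z^2 - 5z + 6 = (z - 3)(z - 2)
Common monic factor: z - 3


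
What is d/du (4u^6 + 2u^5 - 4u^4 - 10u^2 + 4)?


Apply the power rule term by term:
  d/du(4u^6) = 24u^5
  d/du(2u^5) = 10u^4
  d/du(-4u^4) = -16u^3
  d/du(-10u^2) = -20u
  d/du(4) = 0
p'(u) = 24u^5 + 10u^4 - 16u^3 - 20u


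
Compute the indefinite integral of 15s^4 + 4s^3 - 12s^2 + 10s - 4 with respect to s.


Reverse power rule on each term:
  ∫ 15s^4 ds = 3s^5
  ∫ 4s^3 ds = s^4
  ∫ -12s^2 ds = -4s^3
  ∫ 10s ds = 5s^2
  ∫ -4 ds = -4s
F(s) = 3s^5 + s^4 - 4s^3 + 5s^2 - 4s + C


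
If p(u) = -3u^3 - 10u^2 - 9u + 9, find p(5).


Using direct substitution:
  -3 * (5)^3 = -375
  -10 * (5)^2 = -250
  -9 * (5)^1 = -45
  constant: 9
Sum = -375 - 250 - 45 + 9 = -661


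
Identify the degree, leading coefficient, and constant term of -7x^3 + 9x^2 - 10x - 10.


Highest power of x is 3, with coefficient -7. Constant term is -10.
Degree = 3, leading coefficient = -7, constant term = -10


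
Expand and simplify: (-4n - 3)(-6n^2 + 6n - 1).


Distribute each term of the first polynomial:
  (-4n)(-6n^2 + 6n - 1) = 24n^3 - 24n^2 + 4n
  (-3)(-6n^2 + 6n - 1) = 18n^2 - 18n + 3
Sum: 24n^3 - 6n^2 - 14n + 3


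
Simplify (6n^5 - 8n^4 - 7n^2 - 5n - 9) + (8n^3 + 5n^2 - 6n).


Align terms by degree and add:
  6n^5 - 8n^4 - 7n^2 - 5n - 9
+ 8n^3 + 5n^2 - 6n
= 6n^5 - 8n^4 + 8n^3 - 2n^2 - 11n - 9


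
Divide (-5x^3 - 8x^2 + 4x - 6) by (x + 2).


(-5x^3 - 8x^2 + 4x - 6) / (x + 2)
Step 1: -5x^2 * (x + 2) = -5x^3 - 10x^2; subtract.
Step 2: 2x * (x + 2) = 2x^2 + 4x; subtract.
Step 3: 0 * (x + 2) = 0; subtract.
Quotient: -5x^2 + 2x, Remainder: -6


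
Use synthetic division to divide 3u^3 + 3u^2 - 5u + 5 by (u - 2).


Synthetic division with c = 2. Coefficients: 3, 3, -5, 5
Bring down 3.
  3 * 2 = 6; 6 + 3 = 9
  9 * 2 = 18; 18 - 5 = 13
  13 * 2 = 26; 26 + 5 = 31
Quotient: 3u^2 + 9u + 13, Remainder: 31


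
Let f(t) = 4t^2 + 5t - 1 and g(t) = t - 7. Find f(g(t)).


Substitute g(t) into f:
f(g(t)) = 4*(t - 7)^2 + 5*(t - 7) + (-1)
(t - 7)^2 = t^2 - 14t + 49
Expand and combine: 4t^2 - 51t + 160


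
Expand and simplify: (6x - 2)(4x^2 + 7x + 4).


Distribute each term of the first polynomial:
  (6x)(4x^2 + 7x + 4) = 24x^3 + 42x^2 + 24x
  (-2)(4x^2 + 7x + 4) = -8x^2 - 14x - 8
Sum: 24x^3 + 34x^2 + 10x - 8


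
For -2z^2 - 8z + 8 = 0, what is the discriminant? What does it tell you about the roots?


D = b^2 - 4ac = (-8)^2 - 4(-2)(8) = 64 + 64 = 128
Since D > 0: two distinct irrational roots


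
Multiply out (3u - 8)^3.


Expand (3u - 8)^3 by repeated multiplication:
  (3u - 8)^2 = 9u^2 - 48u + 64
= 27u^3 - 216u^2 + 576u - 512


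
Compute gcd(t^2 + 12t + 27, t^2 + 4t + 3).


Factor each:
  t^2 + 12t + 27 = (t + 3)(t + 9)
  t^2 + 4t + 3 = (t + 3)(t + 1)
Common monic factor: t + 3


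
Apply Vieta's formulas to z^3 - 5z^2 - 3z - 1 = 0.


Monic cubic z^3+bz^2+cz+d=0: sum=-b, pairwise sum=c, product=-d.
b=-5, c=-3, d=-1
r1+r2+r3 = 5
r1r2+r1r3+r2r3 = -3
r1r2r3 = 1


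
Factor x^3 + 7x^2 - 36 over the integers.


Try integer roots (divisors of -36). x=-3: p(-3)=0.
Divide out (x + 3): quotient is x^2 + 4x - 12.
Factor the quadratic: (x - 2)(x + 6)
Result: (x + 3)(x - 2)(x + 6)


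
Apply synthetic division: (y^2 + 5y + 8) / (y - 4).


Synthetic division with c = 4. Coefficients: 1, 5, 8
Bring down 1.
  1 * 4 = 4; 4 + 5 = 9
  9 * 4 = 36; 36 + 8 = 44
Quotient: y + 9, Remainder: 44


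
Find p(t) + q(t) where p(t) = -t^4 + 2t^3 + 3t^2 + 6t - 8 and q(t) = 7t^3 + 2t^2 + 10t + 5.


Align terms by degree and add:
  -t^4 + 2t^3 + 3t^2 + 6t - 8
+ 7t^3 + 2t^2 + 10t + 5
= -t^4 + 9t^3 + 5t^2 + 16t - 3


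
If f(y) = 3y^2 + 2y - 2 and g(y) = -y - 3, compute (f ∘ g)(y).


Substitute g(y) into f:
f(g(y)) = 3*(-y - 3)^2 + 2*(-y - 3) + (-2)
(-y - 3)^2 = y^2 + 6y + 9
Expand and combine: 3y^2 + 16y + 19


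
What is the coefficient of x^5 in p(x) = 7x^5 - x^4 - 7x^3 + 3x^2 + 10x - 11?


Read off the coefficient of x^5: 7


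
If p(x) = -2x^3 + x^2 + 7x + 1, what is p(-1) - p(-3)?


p(-1) = -3
p(-3) = 43
p(-1) - p(-3) = -3 - 43 = -46


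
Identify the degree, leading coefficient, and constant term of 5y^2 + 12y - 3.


Highest power of y is 2, with coefficient 5. Constant term is -3.
Degree = 2, leading coefficient = 5, constant term = -3


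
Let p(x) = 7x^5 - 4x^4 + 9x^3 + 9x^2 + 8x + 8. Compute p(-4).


Using direct substitution:
  7 * (-4)^5 = -7168
  -4 * (-4)^4 = -1024
  9 * (-4)^3 = -576
  9 * (-4)^2 = 144
  8 * (-4)^1 = -32
  constant: 8
Sum = -7168 - 1024 - 576 + 144 - 32 + 8 = -8648


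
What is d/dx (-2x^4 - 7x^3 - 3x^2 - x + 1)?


Apply the power rule term by term:
  d/dx(-2x^4) = -8x^3
  d/dx(-7x^3) = -21x^2
  d/dx(-3x^2) = -6x
  d/dx(-x) = -1
  d/dx(1) = 0
p'(x) = -8x^3 - 21x^2 - 6x - 1


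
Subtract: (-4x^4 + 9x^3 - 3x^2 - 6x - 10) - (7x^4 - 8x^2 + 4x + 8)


Distribute the minus sign:
  (-4x^4 + 9x^3 - 3x^2 - 6x - 10)
- (7x^4 - 8x^2 + 4x + 8)
Negate second polynomial: -7x^4 + 8x^2 - 4x - 8
Add: -11x^4 + 9x^3 + 5x^2 - 10x - 18


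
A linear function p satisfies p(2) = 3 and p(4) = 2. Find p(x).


p(x) = mx + b. Using p(2)=3, p(4)=2:
m = (3 - 2)/(2 - 4) = 1/-2 = -1/2
b = 3 - m*(2) = 3 + 1 = 4
p(x) = -(1/2)x + 4


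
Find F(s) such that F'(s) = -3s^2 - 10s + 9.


Reverse power rule on each term:
  ∫ -3s^2 ds = -s^3
  ∫ -10s ds = -5s^2
  ∫ 9 ds = 9s
F(s) = -s^3 - 5s^2 + 9s + C


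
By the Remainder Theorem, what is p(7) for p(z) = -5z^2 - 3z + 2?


By the Remainder Theorem, the remainder equals p(7):
  -5*(7)^2 = -245
  -3*(7)^1 = -21
  constant: 2
Sum: -245 - 21 + 2 = -264


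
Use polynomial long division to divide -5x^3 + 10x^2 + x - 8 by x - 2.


(-5x^3 + 10x^2 + x - 8) / (x - 2)
Step 1: -5x^2 * (x - 2) = -5x^3 + 10x^2; subtract.
Step 2: 0 * (x - 2) = 0; subtract.
Step 3: 1 * (x - 2) = x - 2; subtract.
Quotient: -5x^2 + 1, Remainder: -6


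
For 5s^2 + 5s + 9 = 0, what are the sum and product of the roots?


For as^2+bs+c=0: sum = -b/a, product = c/a.
a=5, b=5, c=9
Sum = -(5)/5 = -1
Product = (9)/5 = 9/5


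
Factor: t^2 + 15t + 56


Roots satisfy r1 + r2 = -b/a = -15 and r1*r2 = c/a = 56.
So r1 = -8, r2 = -7.
t^2 + 15t + 56 = (t - r1)(t - r2) = (t + 8)(t + 7)


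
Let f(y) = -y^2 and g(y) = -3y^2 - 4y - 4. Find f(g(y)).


Substitute g(y) into f:
f(g(y)) = -1*(-3y^2 - 4y - 4)^2
(-3y^2 - 4y - 4)^2 = 9y^4 + 24y^3 + 40y^2 + 32y + 16
Expand and combine: -9y^4 - 24y^3 - 40y^2 - 32y - 16


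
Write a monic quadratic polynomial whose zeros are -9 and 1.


p(n) = (n + 9)(n - 1)
Expand: n^2 + 8n - 9


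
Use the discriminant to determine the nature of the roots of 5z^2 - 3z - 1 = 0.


D = b^2 - 4ac = (-3)^2 - 4(5)(-1) = 9 + 20 = 29
Since D > 0: two distinct irrational roots


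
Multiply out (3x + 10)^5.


Expand (3x + 10)^5 by repeated multiplication:
  (3x + 10)^2 = 9x^2 + 60x + 100
  (3x + 10)^3 = 27x^3 + 270x^2 + 900x + 1000
  (3x + 10)^4 = 81x^4 + 1080x^3 + 5400x^2 + 12000x + 10000
= 243x^5 + 4050x^4 + 27000x^3 + 90000x^2 + 150000x + 100000


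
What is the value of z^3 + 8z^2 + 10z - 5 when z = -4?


Using direct substitution:
  1 * (-4)^3 = -64
  8 * (-4)^2 = 128
  10 * (-4)^1 = -40
  constant: -5
Sum = -64 + 128 - 40 - 5 = 19


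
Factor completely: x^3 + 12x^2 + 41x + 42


Try integer roots (divisors of 42). x=-3: p(-3)=0.
Divide out (x + 3): quotient is x^2 + 9x + 14.
Factor the quadratic: (x + 2)(x + 7)
Result: (x + 3)(x + 2)(x + 7)


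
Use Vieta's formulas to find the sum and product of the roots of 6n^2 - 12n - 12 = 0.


For an^2+bn+c=0: sum = -b/a, product = c/a.
a=6, b=-12, c=-12
Sum = -(-12)/6 = 2
Product = (-12)/6 = -2


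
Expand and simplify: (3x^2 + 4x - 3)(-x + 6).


Distribute each term of the first polynomial:
  (3x^2)(-x + 6) = -3x^3 + 18x^2
  (4x)(-x + 6) = -4x^2 + 24x
  (-3)(-x + 6) = 3x - 18
Sum: -3x^3 + 14x^2 + 27x - 18


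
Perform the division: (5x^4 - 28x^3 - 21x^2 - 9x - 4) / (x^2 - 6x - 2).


(5x^4 - 28x^3 - 21x^2 - 9x - 4) / (x^2 - 6x - 2)
Step 1: 5x^2 * (x^2 - 6x - 2) = 5x^4 - 30x^3 - 10x^2; subtract.
Step 2: 2x * (x^2 - 6x - 2) = 2x^3 - 12x^2 - 4x; subtract.
Step 3: 1 * (x^2 - 6x - 2) = x^2 - 6x - 2; subtract.
Quotient: 5x^2 + 2x + 1, Remainder: x - 2


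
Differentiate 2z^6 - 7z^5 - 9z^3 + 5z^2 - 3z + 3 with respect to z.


Apply the power rule term by term:
  d/dz(2z^6) = 12z^5
  d/dz(-7z^5) = -35z^4
  d/dz(-9z^3) = -27z^2
  d/dz(5z^2) = 10z
  d/dz(-3z) = -3
  d/dz(3) = 0
p'(z) = 12z^5 - 35z^4 - 27z^2 + 10z - 3


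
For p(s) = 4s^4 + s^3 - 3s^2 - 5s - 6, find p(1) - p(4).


p(1) = -9
p(4) = 1014
p(1) - p(4) = -9 - 1014 = -1023


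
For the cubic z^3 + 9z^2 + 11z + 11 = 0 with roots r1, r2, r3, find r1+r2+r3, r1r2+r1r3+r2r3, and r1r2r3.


Monic cubic z^3+bz^2+cz+d=0: sum=-b, pairwise sum=c, product=-d.
b=9, c=11, d=11
r1+r2+r3 = -9
r1r2+r1r3+r2r3 = 11
r1r2r3 = -11


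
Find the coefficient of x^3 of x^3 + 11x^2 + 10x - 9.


Read off the coefficient of x^3: 1


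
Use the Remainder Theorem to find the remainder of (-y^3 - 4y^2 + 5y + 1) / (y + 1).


By the Remainder Theorem, the remainder equals p(-1):
  -1*(-1)^3 = 1
  -4*(-1)^2 = -4
  5*(-1)^1 = -5
  constant: 1
Sum: 1 - 4 - 5 + 1 = -7


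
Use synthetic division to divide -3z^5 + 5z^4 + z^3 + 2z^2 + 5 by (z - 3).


Synthetic division with c = 3. Coefficients: -3, 5, 1, 2, 0, 5
Bring down -3.
  -3 * 3 = -9; -9 + 5 = -4
  -4 * 3 = -12; -12 + 1 = -11
  -11 * 3 = -33; -33 + 2 = -31
  -31 * 3 = -93; -93 + 0 = -93
  -93 * 3 = -279; -279 + 5 = -274
Quotient: -3z^4 - 4z^3 - 11z^2 - 31z - 93, Remainder: -274


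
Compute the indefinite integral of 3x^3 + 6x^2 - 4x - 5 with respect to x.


Reverse power rule on each term:
  ∫ 3x^3 dx = (3/4)x^4
  ∫ 6x^2 dx = 2x^3
  ∫ -4x dx = -2x^2
  ∫ -5 dx = -5x
F(x) = (3/4)x^4 + 2x^3 - 2x^2 - 5x + C


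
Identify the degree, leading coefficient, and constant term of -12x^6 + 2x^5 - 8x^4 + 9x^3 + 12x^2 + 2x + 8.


Highest power of x is 6, with coefficient -12. Constant term is 8.
Degree = 6, leading coefficient = -12, constant term = 8


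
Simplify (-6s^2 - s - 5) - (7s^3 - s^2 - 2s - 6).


Distribute the minus sign:
  (-6s^2 - s - 5)
- (7s^3 - s^2 - 2s - 6)
Negate second polynomial: -7s^3 + s^2 + 2s + 6
Add: -7s^3 - 5s^2 + s + 1


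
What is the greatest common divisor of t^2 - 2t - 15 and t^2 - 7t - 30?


Factor each:
  t^2 - 2t - 15 = (t + 3)(t - 5)
  t^2 - 7t - 30 = (t + 3)(t - 10)
Common monic factor: t + 3


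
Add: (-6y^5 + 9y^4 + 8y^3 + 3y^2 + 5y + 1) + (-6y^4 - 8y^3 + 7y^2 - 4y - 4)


Align terms by degree and add:
  -6y^5 + 9y^4 + 8y^3 + 3y^2 + 5y + 1
  -6y^4 - 8y^3 + 7y^2 - 4y - 4
= -6y^5 + 3y^4 + 10y^2 + y - 3


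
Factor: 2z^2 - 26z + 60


Roots satisfy r1 + r2 = -b/a = 13 and r1*r2 = c/a = 30.
So r1 = 3, r2 = 10.
2z^2 - 26z + 60 = 2(z - r1)(z - r2) = 2(z - 3)(z - 10)


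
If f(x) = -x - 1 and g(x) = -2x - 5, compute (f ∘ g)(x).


Substitute g(x) into f:
f(g(x)) = -1*(-2x - 5) + (-1)
Expand and combine: 2x + 4


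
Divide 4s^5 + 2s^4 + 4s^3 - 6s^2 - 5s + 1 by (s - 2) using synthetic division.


Synthetic division with c = 2. Coefficients: 4, 2, 4, -6, -5, 1
Bring down 4.
  4 * 2 = 8; 8 + 2 = 10
  10 * 2 = 20; 20 + 4 = 24
  24 * 2 = 48; 48 - 6 = 42
  42 * 2 = 84; 84 - 5 = 79
  79 * 2 = 158; 158 + 1 = 159
Quotient: 4s^4 + 10s^3 + 24s^2 + 42s + 79, Remainder: 159


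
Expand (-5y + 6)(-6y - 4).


Distribute each term of the first polynomial:
  (-5y)(-6y - 4) = 30y^2 + 20y
  (6)(-6y - 4) = -36y - 24
Sum: 30y^2 - 16y - 24


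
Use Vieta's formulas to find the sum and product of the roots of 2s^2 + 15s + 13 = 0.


For as^2+bs+c=0: sum = -b/a, product = c/a.
a=2, b=15, c=13
Sum = -(15)/2 = -15/2
Product = (13)/2 = 13/2


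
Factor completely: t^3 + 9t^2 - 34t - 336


Try integer roots (divisors of -336). t=-8: p(-8)=0.
Divide out (t + 8): quotient is t^2 + t - 42.
Factor the quadratic: (t - 6)(t + 7)
Result: (t + 8)(t - 6)(t + 7)


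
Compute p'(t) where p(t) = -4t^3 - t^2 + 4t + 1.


Apply the power rule term by term:
  d/dt(-4t^3) = -12t^2
  d/dt(-t^2) = -2t
  d/dt(4t) = 4
  d/dt(1) = 0
p'(t) = -12t^2 - 2t + 4


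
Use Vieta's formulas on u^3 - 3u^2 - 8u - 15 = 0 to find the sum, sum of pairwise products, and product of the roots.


Monic cubic u^3+bu^2+cu+d=0: sum=-b, pairwise sum=c, product=-d.
b=-3, c=-8, d=-15
r1+r2+r3 = 3
r1r2+r1r3+r2r3 = -8
r1r2r3 = 15


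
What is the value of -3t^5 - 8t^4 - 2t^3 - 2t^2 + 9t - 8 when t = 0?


Using direct substitution:
  -3 * (0)^5 = 0
  -8 * (0)^4 = 0
  -2 * (0)^3 = 0
  -2 * (0)^2 = 0
  9 * (0)^1 = 0
  constant: -8
Sum = 0 + 0 + 0 + 0 + 0 - 8 = -8


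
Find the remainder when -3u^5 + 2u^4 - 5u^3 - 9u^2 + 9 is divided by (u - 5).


By the Remainder Theorem, the remainder equals p(5):
  -3*(5)^5 = -9375
  2*(5)^4 = 1250
  -5*(5)^3 = -625
  -9*(5)^2 = -225
  0*(5)^1 = 0
  constant: 9
Sum: -9375 + 1250 - 625 - 225 + 0 + 9 = -8966


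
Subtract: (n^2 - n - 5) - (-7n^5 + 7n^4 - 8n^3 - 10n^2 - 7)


Distribute the minus sign:
  (n^2 - n - 5)
- (-7n^5 + 7n^4 - 8n^3 - 10n^2 - 7)
Negate second polynomial: 7n^5 - 7n^4 + 8n^3 + 10n^2 + 7
Add: 7n^5 - 7n^4 + 8n^3 + 11n^2 - n + 2


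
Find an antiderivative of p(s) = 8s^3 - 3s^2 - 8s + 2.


Reverse power rule on each term:
  ∫ 8s^3 ds = 2s^4
  ∫ -3s^2 ds = -s^3
  ∫ -8s ds = -4s^2
  ∫ 2 ds = 2s
F(s) = 2s^4 - s^3 - 4s^2 + 2s + C


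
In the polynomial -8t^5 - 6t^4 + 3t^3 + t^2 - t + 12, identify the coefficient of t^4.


Read off the coefficient of t^4: -6


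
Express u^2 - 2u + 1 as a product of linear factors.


Roots satisfy r1 + r2 = -b/a = 2 and r1*r2 = c/a = 1.
So r1 = 1, r2 = 1.
u^2 - 2u + 1 = (u - r1)(u - r2) = (u - 1)(u - 1)


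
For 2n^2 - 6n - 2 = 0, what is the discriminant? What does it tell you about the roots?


D = b^2 - 4ac = (-6)^2 - 4(2)(-2) = 36 + 16 = 52
Since D > 0: two distinct irrational roots


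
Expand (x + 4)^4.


Expand (x + 4)^4 by repeated multiplication:
  (x + 4)^2 = x^2 + 8x + 16
  (x + 4)^3 = x^3 + 12x^2 + 48x + 64
= x^4 + 16x^3 + 96x^2 + 256x + 256


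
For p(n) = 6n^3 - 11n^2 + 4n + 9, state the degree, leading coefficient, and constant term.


Highest power of n is 3, with coefficient 6. Constant term is 9.
Degree = 3, leading coefficient = 6, constant term = 9


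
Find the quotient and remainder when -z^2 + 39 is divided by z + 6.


(-z^2 + 39) / (z + 6)
Step 1: -z * (z + 6) = -z^2 - 6z; subtract.
Step 2: 6 * (z + 6) = 6z + 36; subtract.
Quotient: -z + 6, Remainder: 3


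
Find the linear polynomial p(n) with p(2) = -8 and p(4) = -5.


p(n) = mn + b. Using p(2)=-8, p(4)=-5:
m = (-8 + 5)/(2 - 4) = -3/-2 = 3/2
b = -8 - m*(2) = -8 - 3 = -11
p(n) = (3/2)n - 11


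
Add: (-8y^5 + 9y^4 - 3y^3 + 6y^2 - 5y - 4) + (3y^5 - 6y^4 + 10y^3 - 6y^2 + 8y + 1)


Align terms by degree and add:
  -8y^5 + 9y^4 - 3y^3 + 6y^2 - 5y - 4
+ 3y^5 - 6y^4 + 10y^3 - 6y^2 + 8y + 1
= -5y^5 + 3y^4 + 7y^3 + 3y - 3


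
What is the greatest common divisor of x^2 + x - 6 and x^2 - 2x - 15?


Factor each:
  x^2 + x - 6 = (x + 3)(x - 2)
  x^2 - 2x - 15 = (x + 3)(x - 5)
Common monic factor: x + 3


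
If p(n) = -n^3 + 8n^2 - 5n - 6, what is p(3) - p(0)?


p(3) = 24
p(0) = -6
p(3) - p(0) = 24 + 6 = 30


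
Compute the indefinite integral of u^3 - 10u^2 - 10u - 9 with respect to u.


Reverse power rule on each term:
  ∫ u^3 du = (1/4)u^4
  ∫ -10u^2 du = -(10/3)u^3
  ∫ -10u du = -5u^2
  ∫ -9 du = -9u
F(u) = (1/4)u^4 - (10/3)u^3 - 5u^2 - 9u + C


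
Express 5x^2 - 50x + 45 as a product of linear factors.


Roots satisfy r1 + r2 = -b/a = 10 and r1*r2 = c/a = 9.
So r1 = 9, r2 = 1.
5x^2 - 50x + 45 = 5(x - r1)(x - r2) = 5(x - 9)(x - 1)


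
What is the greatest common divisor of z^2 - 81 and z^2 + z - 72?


Factor each:
  z^2 - 81 = (z + 9)(z - 9)
  z^2 + z - 72 = (z + 9)(z - 8)
Common monic factor: z + 9


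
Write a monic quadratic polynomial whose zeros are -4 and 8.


p(y) = (y + 4)(y - 8)
Expand: y^2 - 4y - 32


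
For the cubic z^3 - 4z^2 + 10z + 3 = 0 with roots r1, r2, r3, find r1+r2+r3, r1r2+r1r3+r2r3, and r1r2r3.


Monic cubic z^3+bz^2+cz+d=0: sum=-b, pairwise sum=c, product=-d.
b=-4, c=10, d=3
r1+r2+r3 = 4
r1r2+r1r3+r2r3 = 10
r1r2r3 = -3


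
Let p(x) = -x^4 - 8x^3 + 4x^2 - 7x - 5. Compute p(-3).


Using direct substitution:
  -1 * (-3)^4 = -81
  -8 * (-3)^3 = 216
  4 * (-3)^2 = 36
  -7 * (-3)^1 = 21
  constant: -5
Sum = -81 + 216 + 36 + 21 - 5 = 187


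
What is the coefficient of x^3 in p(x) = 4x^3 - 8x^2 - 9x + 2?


Read off the coefficient of x^3: 4


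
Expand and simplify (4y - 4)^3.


Expand (4y - 4)^3 by repeated multiplication:
  (4y - 4)^2 = 16y^2 - 32y + 16
= 64y^3 - 192y^2 + 192y - 64


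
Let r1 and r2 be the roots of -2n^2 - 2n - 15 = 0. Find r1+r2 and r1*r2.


For an^2+bn+c=0: sum = -b/a, product = c/a.
a=-2, b=-2, c=-15
Sum = -(-2)/-2 = -1
Product = (-15)/-2 = 15/2


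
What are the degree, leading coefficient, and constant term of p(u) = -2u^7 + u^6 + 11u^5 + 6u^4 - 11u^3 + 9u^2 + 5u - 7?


Highest power of u is 7, with coefficient -2. Constant term is -7.
Degree = 7, leading coefficient = -2, constant term = -7


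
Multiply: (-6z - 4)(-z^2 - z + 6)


Distribute each term of the first polynomial:
  (-6z)(-z^2 - z + 6) = 6z^3 + 6z^2 - 36z
  (-4)(-z^2 - z + 6) = 4z^2 + 4z - 24
Sum: 6z^3 + 10z^2 - 32z - 24


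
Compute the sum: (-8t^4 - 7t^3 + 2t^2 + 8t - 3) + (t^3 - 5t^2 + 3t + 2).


Align terms by degree and add:
  -8t^4 - 7t^3 + 2t^2 + 8t - 3
+ t^3 - 5t^2 + 3t + 2
= -8t^4 - 6t^3 - 3t^2 + 11t - 1


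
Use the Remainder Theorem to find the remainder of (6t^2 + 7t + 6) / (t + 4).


By the Remainder Theorem, the remainder equals p(-4):
  6*(-4)^2 = 96
  7*(-4)^1 = -28
  constant: 6
Sum: 96 - 28 + 6 = 74


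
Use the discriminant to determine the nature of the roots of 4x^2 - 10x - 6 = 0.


D = b^2 - 4ac = (-10)^2 - 4(4)(-6) = 100 + 96 = 196
Since D > 0: two distinct rational roots


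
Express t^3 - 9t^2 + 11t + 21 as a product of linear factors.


Try integer roots (divisors of 21). t=7: p(7)=0.
Divide out (t - 7): quotient is t^2 - 2t - 3.
Factor the quadratic: (t + 1)(t - 3)
Result: (t - 7)(t + 1)(t - 3)


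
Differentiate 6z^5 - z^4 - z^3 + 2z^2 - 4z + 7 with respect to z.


Apply the power rule term by term:
  d/dz(6z^5) = 30z^4
  d/dz(-z^4) = -4z^3
  d/dz(-z^3) = -3z^2
  d/dz(2z^2) = 4z
  d/dz(-4z) = -4
  d/dz(7) = 0
p'(z) = 30z^4 - 4z^3 - 3z^2 + 4z - 4


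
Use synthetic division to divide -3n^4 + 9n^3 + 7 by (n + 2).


Synthetic division with c = -2. Coefficients: -3, 9, 0, 0, 7
Bring down -3.
  -3 * -2 = 6; 6 + 9 = 15
  15 * -2 = -30; -30 + 0 = -30
  -30 * -2 = 60; 60 + 0 = 60
  60 * -2 = -120; -120 + 7 = -113
Quotient: -3n^3 + 15n^2 - 30n + 60, Remainder: -113


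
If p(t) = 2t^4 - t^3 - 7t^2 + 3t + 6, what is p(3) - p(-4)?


p(3) = 87
p(-4) = 458
p(3) - p(-4) = 87 - 458 = -371


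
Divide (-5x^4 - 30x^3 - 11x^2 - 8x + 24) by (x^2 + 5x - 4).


(-5x^4 - 30x^3 - 11x^2 - 8x + 24) / (x^2 + 5x - 4)
Step 1: -5x^2 * (x^2 + 5x - 4) = -5x^4 - 25x^3 + 20x^2; subtract.
Step 2: -5x * (x^2 + 5x - 4) = -5x^3 - 25x^2 + 20x; subtract.
Step 3: -6 * (x^2 + 5x - 4) = -6x^2 - 30x + 24; subtract.
Quotient: -5x^2 - 5x - 6, Remainder: 2x


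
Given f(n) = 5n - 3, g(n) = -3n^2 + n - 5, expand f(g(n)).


Substitute g(n) into f:
f(g(n)) = 5*(-3n^2 + n - 5) + (-3)
Expand and combine: -15n^2 + 5n - 28


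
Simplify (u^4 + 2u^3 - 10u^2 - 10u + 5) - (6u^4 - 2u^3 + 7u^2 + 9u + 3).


Distribute the minus sign:
  (u^4 + 2u^3 - 10u^2 - 10u + 5)
- (6u^4 - 2u^3 + 7u^2 + 9u + 3)
Negate second polynomial: -6u^4 + 2u^3 - 7u^2 - 9u - 3
Add: -5u^4 + 4u^3 - 17u^2 - 19u + 2


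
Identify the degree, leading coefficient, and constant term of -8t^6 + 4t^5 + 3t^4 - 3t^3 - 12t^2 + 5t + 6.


Highest power of t is 6, with coefficient -8. Constant term is 6.
Degree = 6, leading coefficient = -8, constant term = 6


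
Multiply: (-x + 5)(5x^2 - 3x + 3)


Distribute each term of the first polynomial:
  (-x)(5x^2 - 3x + 3) = -5x^3 + 3x^2 - 3x
  (5)(5x^2 - 3x + 3) = 25x^2 - 15x + 15
Sum: -5x^3 + 28x^2 - 18x + 15


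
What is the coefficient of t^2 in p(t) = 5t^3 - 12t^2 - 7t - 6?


Read off the coefficient of t^2: -12


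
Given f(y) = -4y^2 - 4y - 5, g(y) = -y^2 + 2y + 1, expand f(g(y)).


Substitute g(y) into f:
f(g(y)) = -4*(-y^2 + 2y + 1)^2 + (-4)*(-y^2 + 2y + 1) + (-5)
(-y^2 + 2y + 1)^2 = y^4 - 4y^3 + 2y^2 + 4y + 1
Expand and combine: -4y^4 + 16y^3 - 4y^2 - 24y - 13


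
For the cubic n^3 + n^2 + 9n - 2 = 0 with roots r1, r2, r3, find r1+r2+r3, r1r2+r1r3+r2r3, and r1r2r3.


Monic cubic n^3+bn^2+cn+d=0: sum=-b, pairwise sum=c, product=-d.
b=1, c=9, d=-2
r1+r2+r3 = -1
r1r2+r1r3+r2r3 = 9
r1r2r3 = 2


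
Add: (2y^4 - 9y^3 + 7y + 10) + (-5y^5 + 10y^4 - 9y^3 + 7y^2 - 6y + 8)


Align terms by degree and add:
  2y^4 - 9y^3 + 7y + 10
  -5y^5 + 10y^4 - 9y^3 + 7y^2 - 6y + 8
= -5y^5 + 12y^4 - 18y^3 + 7y^2 + y + 18


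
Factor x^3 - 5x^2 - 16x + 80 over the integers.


Try integer roots (divisors of 80). x=5: p(5)=0.
Divide out (x - 5): quotient is x^2 - 16.
Factor the quadratic: (x - 4)(x + 4)
Result: (x - 5)(x - 4)(x + 4)


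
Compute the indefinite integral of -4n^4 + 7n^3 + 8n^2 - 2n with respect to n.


Reverse power rule on each term:
  ∫ -4n^4 dn = -(4/5)n^5
  ∫ 7n^3 dn = (7/4)n^4
  ∫ 8n^2 dn = (8/3)n^3
  ∫ -2n dn = -n^2
F(n) = -(4/5)n^5 + (7/4)n^4 + (8/3)n^3 - n^2 + C


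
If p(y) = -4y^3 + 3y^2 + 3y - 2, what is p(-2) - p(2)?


p(-2) = 36
p(2) = -16
p(-2) - p(2) = 36 + 16 = 52


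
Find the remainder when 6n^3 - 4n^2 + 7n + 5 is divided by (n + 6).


By the Remainder Theorem, the remainder equals p(-6):
  6*(-6)^3 = -1296
  -4*(-6)^2 = -144
  7*(-6)^1 = -42
  constant: 5
Sum: -1296 - 144 - 42 + 5 = -1477


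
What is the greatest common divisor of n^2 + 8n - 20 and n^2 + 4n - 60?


Factor each:
  n^2 + 8n - 20 = (n + 10)(n - 2)
  n^2 + 4n - 60 = (n + 10)(n - 6)
Common monic factor: n + 10


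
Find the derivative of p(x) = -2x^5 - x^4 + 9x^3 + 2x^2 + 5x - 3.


Apply the power rule term by term:
  d/dx(-2x^5) = -10x^4
  d/dx(-x^4) = -4x^3
  d/dx(9x^3) = 27x^2
  d/dx(2x^2) = 4x
  d/dx(5x) = 5
  d/dx(-3) = 0
p'(x) = -10x^4 - 4x^3 + 27x^2 + 4x + 5


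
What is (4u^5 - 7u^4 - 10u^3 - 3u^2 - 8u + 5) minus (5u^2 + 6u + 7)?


Distribute the minus sign:
  (4u^5 - 7u^4 - 10u^3 - 3u^2 - 8u + 5)
- (5u^2 + 6u + 7)
Negate second polynomial: -5u^2 - 6u - 7
Add: 4u^5 - 7u^4 - 10u^3 - 8u^2 - 14u - 2


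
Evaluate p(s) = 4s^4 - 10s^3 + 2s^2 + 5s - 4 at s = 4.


Using direct substitution:
  4 * (4)^4 = 1024
  -10 * (4)^3 = -640
  2 * (4)^2 = 32
  5 * (4)^1 = 20
  constant: -4
Sum = 1024 - 640 + 32 + 20 - 4 = 432


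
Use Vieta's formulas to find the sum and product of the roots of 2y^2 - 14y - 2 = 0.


For ay^2+by+c=0: sum = -b/a, product = c/a.
a=2, b=-14, c=-2
Sum = -(-14)/2 = 7
Product = (-2)/2 = -1
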